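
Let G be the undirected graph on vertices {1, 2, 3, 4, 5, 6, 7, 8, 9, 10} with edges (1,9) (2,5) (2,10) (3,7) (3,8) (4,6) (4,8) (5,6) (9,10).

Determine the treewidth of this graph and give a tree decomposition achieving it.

Each bag holds 2 vertices, so the decomposition has width 1, which upper-bounds the treewidth. Any graph with an edge has treewidth ≥ 1, and G has the edge 7–3. Combining the bounds, tw(G) = 1.

Treewidth 1.
Bags: B1 = {3, 7}  B2 = {3, 8}  B3 = {4, 8}  B4 = {4, 6}  B5 = {5, 6}  B6 = {2, 5}  B7 = {2, 10}  B8 = {9, 10}  B9 = {1, 9}
Tree: B1–B2, B2–B3, B3–B4, B4–B5, B5–B6, B6–B7, B7–B8, B8–B9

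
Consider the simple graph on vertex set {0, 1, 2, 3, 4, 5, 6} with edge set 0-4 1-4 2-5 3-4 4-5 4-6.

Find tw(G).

A width-1 tree decomposition is:
Bags: B1 = {4, 6}  B2 = {3, 4}  B3 = {4, 5}  B4 = {0, 4}  B5 = {1, 4}  B6 = {2, 5}
Tree: B1–B2, B1–B3, B2–B4, B3–B5, B3–B6
Every bag has size at most 2, so the width is 2 − 1 = 1 and tw(G) ≤ 1. Any graph with an edge has treewidth ≥ 1, and G has the edge 6–4. Therefore the treewidth is 1.

1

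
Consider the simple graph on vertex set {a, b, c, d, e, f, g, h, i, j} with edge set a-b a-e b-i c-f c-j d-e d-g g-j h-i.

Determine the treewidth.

1

A width-1 tree decomposition is:
Bags: B1 = {c, f}  B2 = {c, j}  B3 = {g, j}  B4 = {d, g}  B5 = {d, e}  B6 = {a, e}  B7 = {a, b}  B8 = {b, i}  B9 = {h, i}
Tree: B1–B2, B2–B3, B3–B4, B4–B5, B5–B6, B6–B7, B7–B8, B8–B9
Each bag holds 2 vertices, so the decomposition has width 1, which upper-bounds the treewidth. G has an edge, so its treewidth is at least 1. The upper and lower bounds meet at 1, so that is the treewidth.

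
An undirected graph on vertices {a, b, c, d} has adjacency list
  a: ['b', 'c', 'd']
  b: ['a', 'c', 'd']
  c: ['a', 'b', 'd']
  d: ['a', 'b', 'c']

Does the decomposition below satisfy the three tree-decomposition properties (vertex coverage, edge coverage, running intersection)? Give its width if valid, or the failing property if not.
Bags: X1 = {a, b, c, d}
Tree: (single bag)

Yes; width 3.

Vertex coverage: the bags together contain {a, b, c, d}, the full vertex set. Edge coverage: each edge of G has both endpoints in at least one bag. Running intersection: for every vertex, the bags containing it form a connected subtree. All three properties hold, so this is a valid tree decomposition of width max|bag| − 1 = 3, and hence tw(G) ≤ 3.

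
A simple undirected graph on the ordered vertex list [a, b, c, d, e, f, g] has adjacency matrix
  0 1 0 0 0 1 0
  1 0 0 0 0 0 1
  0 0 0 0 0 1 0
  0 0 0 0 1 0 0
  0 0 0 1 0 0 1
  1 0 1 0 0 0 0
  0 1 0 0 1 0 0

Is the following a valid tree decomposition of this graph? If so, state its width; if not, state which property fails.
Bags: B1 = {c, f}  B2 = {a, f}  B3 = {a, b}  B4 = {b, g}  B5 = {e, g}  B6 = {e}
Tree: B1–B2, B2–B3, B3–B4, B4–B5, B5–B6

No — vertex d appears in no bag.

A tree decomposition must satisfy three properties: every vertex lies in some bag; for every edge, both endpoints lie together in some bag; and for every vertex, the bags containing it form a connected subtree. Here vertex d appears in no bag, so the decomposition is invalid.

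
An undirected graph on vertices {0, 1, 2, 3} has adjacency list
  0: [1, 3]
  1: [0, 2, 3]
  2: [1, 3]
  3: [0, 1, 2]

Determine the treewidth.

2

A width-2 tree decomposition is:
Bags: B1 = {1, 2, 3}  B2 = {0, 1, 3}
Tree: B1–B2
Every bag has size at most 3, so the width is 3 − 1 = 2 and tw(G) ≤ 2. Conversely, {0, 1, 3} is a clique of size 3, and the vertices of any clique must share a bag in every tree decomposition; so some bag has ≥ 3 vertices and tw(G) ≥ 2. Hence tw(G) = 2 exactly.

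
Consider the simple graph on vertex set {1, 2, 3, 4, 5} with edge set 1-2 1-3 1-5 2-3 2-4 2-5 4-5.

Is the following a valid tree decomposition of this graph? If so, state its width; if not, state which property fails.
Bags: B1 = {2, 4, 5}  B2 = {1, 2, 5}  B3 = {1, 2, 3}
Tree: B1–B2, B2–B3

Yes; width 2.

Checking the three conditions: (i) the bags cover all of {1, 2, 3, 4, 5}; (ii) for each edge, some bag contains both endpoints; (iii) the bags containing any fixed vertex form a subtree. All hold, so the decomposition is valid with width 3 − 1 = 2.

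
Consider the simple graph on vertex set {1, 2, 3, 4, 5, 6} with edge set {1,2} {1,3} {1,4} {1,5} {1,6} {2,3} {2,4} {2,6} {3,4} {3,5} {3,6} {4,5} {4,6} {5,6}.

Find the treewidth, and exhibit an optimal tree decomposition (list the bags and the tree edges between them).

Treewidth 4.
Bags: B1 = {1, 3, 4, 5, 6}  B2 = {1, 2, 3, 4, 6}
Tree: B1–B2

Every bag has size at most 5, so the width is 5 − 1 = 4 and tw(G) ≤ 4. On the other hand G contains the 5-clique {1, 2, 3, 4, 6}. A clique must lie in a single bag of any decomposition, so no decomposition can have width below 4. The upper and lower bounds meet at 4, so that is the treewidth.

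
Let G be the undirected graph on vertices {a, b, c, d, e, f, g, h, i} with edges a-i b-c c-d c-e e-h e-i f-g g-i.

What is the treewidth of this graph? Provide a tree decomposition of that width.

Treewidth 1.
One optimal decomposition is:
Bags: B1 = {c, e}  B2 = {e, i}  B3 = {e, h}  B4 = {b, c}  B5 = {g, i}  B6 = {f, g}  B7 = {c, d}  B8 = {a, i}
Tree: B1–B2, B1–B3, B1–B4, B2–B5, B5–B6, B1–B7, B2–B8

Each bag holds 2 vertices, so the decomposition has width 1, which upper-bounds the treewidth. Any graph with an edge has treewidth ≥ 1, and G has the edge e–c. Therefore the treewidth is 1.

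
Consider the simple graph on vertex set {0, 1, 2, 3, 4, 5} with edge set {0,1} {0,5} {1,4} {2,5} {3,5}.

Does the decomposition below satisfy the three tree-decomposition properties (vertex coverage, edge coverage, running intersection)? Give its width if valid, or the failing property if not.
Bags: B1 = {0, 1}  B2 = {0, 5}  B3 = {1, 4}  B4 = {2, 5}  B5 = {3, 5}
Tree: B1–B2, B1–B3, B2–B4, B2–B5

Yes; width 1.

Every vertex of G appears in some bag (union = {0, 1, 2, 3, 4, 5}); every edge is covered by a bag; and for each vertex v the set of bags containing v is connected in the bag tree. The decomposition is therefore valid. The largest bag has 2 vertices, so the width is 1.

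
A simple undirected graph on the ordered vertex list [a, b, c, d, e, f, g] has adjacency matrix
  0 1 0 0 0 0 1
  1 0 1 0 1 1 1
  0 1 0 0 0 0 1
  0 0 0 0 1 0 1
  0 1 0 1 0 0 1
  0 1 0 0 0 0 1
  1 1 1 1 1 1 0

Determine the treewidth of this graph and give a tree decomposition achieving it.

Treewidth 2.
One optimal decomposition is:
Bags: B1 = {d, e, g}  B2 = {b, e, g}  B3 = {b, c, g}  B4 = {a, b, g}  B5 = {b, f, g}
Tree: B1–B2, B2–B3, B3–B4, B2–B5

Every bag has size at most 3, so the width is 3 − 1 = 2 and tw(G) ≤ 2. Conversely, {d, e, g} is a clique of size 3, and the vertices of any clique must share a bag in every tree decomposition; so some bag has ≥ 3 vertices and tw(G) ≥ 2. Therefore the treewidth is 2.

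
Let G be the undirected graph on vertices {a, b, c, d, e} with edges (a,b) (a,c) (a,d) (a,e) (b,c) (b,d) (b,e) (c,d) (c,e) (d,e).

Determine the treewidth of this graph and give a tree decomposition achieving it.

Treewidth 4.
One such decomposition:
Bags: B1 = {a, b, c, d, e}
Tree: (single bag)

A single bag containing all 5 vertices is trivially a valid decomposition of width 4. On the other hand G contains the 5-clique {a, b, c, d, e}. A clique must lie in a single bag of any decomposition, so no decomposition can have width below 4. The upper and lower bounds meet at 4, so that is the treewidth.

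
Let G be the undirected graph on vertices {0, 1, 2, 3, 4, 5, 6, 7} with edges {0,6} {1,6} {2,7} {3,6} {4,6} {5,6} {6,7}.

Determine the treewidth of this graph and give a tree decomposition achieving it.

Each bag holds 2 vertices, so the decomposition has width 1, which upper-bounds the treewidth. Since G has at least one edge (e.g. 6–4), it is not an edgeless graph, so tw(G) ≥ 1. Combining the bounds, tw(G) = 1.

Treewidth 1.
Bags: B1 = {4, 6}  B2 = {6, 7}  B3 = {2, 7}  B4 = {0, 6}  B5 = {3, 6}  B6 = {5, 6}  B7 = {1, 6}
Tree: B1–B2, B2–B3, B1–B4, B1–B5, B2–B6, B2–B7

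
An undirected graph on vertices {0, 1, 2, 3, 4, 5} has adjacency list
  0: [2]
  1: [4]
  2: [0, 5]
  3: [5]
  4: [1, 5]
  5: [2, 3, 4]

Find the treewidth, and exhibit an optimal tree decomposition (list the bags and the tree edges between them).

Each bag holds 2 vertices, so the decomposition has width 1, which upper-bounds the treewidth. Since G has at least one edge (e.g. 5–3), it is not an edgeless graph, so tw(G) ≥ 1. Hence tw(G) = 1 exactly.

Treewidth 1.
Bags: B1 = {3, 5}  B2 = {4, 5}  B3 = {2, 5}  B4 = {0, 2}  B5 = {1, 4}
Tree: B1–B2, B2–B3, B3–B4, B2–B5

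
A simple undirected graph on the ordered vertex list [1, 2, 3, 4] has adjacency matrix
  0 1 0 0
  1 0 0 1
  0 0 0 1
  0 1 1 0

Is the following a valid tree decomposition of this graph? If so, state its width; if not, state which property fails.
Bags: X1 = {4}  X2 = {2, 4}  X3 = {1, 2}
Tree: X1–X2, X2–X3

No — vertex 3 appears in no bag.

A tree decomposition must satisfy three properties: every vertex lies in some bag; for every edge, both endpoints lie together in some bag; and for every vertex, the bags containing it form a connected subtree. Here vertex 3 appears in no bag, so the decomposition is invalid.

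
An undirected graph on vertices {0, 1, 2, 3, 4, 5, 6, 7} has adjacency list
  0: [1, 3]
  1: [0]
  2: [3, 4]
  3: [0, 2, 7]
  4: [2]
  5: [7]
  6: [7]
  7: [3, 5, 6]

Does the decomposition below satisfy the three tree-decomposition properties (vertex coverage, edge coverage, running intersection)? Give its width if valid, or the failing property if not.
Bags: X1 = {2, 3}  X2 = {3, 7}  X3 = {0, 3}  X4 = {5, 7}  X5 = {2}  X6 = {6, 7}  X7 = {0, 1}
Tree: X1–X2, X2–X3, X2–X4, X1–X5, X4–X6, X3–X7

A tree decomposition must satisfy three properties: every vertex lies in some bag; for every edge, both endpoints lie together in some bag; and for every vertex, the bags containing it form a connected subtree. Here vertex 4 appears in no bag, so the decomposition is invalid.

No — vertex 4 appears in no bag.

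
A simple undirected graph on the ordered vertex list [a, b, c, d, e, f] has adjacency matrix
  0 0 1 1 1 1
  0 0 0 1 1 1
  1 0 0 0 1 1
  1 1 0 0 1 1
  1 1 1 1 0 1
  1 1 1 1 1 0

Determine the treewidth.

A width-3 tree decomposition is:
Bags: B1 = {a, d, e, f}  B2 = {a, c, e, f}  B3 = {b, d, e, f}
Tree: B1–B2, B1–B3
Every bag has size at most 4, so the width is 4 − 1 = 3 and tw(G) ≤ 3. For the lower bound, the 4 vertices {a, d, e, f} are pairwise adjacent, and any tree decomposition puts a clique entirely inside one bag — forcing width ≥ 3. Combining the bounds, tw(G) = 3.

3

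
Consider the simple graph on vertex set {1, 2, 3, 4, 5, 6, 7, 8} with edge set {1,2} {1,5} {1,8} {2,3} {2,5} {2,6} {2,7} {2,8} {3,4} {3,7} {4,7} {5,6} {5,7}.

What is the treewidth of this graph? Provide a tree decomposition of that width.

Treewidth 2.
Bags: B1 = {2, 5, 7}  B2 = {2, 3, 7}  B3 = {3, 4, 7}  B4 = {2, 5, 6}  B5 = {1, 2, 5}  B6 = {1, 2, 8}
Tree: B1–B2, B2–B3, B1–B4, B1–B5, B5–B6

Every bag has size at most 3, so the width is 3 − 1 = 2 and tw(G) ≤ 2. On the other hand G contains the 3-clique {1, 2, 8}. A clique must lie in a single bag of any decomposition, so no decomposition can have width below 2. The upper and lower bounds meet at 2, so that is the treewidth.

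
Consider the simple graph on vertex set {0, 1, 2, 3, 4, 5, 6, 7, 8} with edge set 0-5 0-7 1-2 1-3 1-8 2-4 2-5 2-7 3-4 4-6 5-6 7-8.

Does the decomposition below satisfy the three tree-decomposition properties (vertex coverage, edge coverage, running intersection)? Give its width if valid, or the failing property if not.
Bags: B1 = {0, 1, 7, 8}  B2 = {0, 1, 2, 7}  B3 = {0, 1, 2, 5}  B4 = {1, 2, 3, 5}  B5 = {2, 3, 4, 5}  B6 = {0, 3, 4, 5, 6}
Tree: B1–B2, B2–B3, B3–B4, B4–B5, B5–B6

No — bags containing vertex 0 are not connected in the tree.

A tree decomposition must satisfy three properties: every vertex lies in some bag; for every edge, both endpoints lie together in some bag; and for every vertex, the bags containing it form a connected subtree. Here bags containing vertex 0 are not connected in the tree, so the decomposition is invalid.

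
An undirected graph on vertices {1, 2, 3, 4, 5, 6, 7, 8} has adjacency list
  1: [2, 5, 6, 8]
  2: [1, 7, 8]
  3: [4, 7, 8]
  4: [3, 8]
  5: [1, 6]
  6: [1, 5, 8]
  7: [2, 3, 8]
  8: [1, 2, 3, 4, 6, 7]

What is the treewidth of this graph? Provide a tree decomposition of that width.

The largest bag has 3 vertices, giving width 2; this decomposition certifies tw(G) ≤ 2. On the other hand G contains the 3-clique {1, 2, 8}. A clique must lie in a single bag of any decomposition, so no decomposition can have width below 2. The upper and lower bounds meet at 2, so that is the treewidth.

Treewidth 2.
Bags: B1 = {1, 5, 6}  B2 = {1, 6, 8}  B3 = {1, 2, 8}  B4 = {2, 7, 8}  B5 = {3, 7, 8}  B6 = {3, 4, 8}
Tree: B1–B2, B2–B3, B3–B4, B4–B5, B5–B6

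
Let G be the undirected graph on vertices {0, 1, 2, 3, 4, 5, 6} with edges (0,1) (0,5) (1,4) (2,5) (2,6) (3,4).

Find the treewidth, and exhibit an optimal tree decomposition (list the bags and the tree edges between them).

Every bag has size at most 2, so the width is 2 − 1 = 1 and tw(G) ≤ 1. Any graph with an edge has treewidth ≥ 1, and G has the edge 6–2. Combining the bounds, tw(G) = 1.

Treewidth 1.
One such decomposition:
Bags: B1 = {2, 6}  B2 = {2, 5}  B3 = {0, 5}  B4 = {0, 1}  B5 = {1, 4}  B6 = {3, 4}
Tree: B1–B2, B2–B3, B3–B4, B4–B5, B5–B6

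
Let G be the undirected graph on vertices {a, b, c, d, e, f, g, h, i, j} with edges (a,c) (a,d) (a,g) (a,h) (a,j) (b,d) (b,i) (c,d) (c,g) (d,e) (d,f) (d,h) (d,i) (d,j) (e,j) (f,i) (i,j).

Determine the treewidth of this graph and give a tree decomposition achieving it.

The largest bag has 3 vertices, giving width 2; this decomposition certifies tw(G) ≤ 2. On the other hand G contains the 3-clique {a, d, h}. A clique must lie in a single bag of any decomposition, so no decomposition can have width below 2. Hence tw(G) = 2 exactly.

Treewidth 2.
One such decomposition:
Bags: B1 = {b, d, i}  B2 = {d, i, j}  B3 = {a, d, j}  B4 = {a, c, d}  B5 = {a, c, g}  B6 = {a, d, h}  B7 = {d, e, j}  B8 = {d, f, i}
Tree: B1–B2, B2–B3, B3–B4, B4–B5, B3–B6, B3–B7, B1–B8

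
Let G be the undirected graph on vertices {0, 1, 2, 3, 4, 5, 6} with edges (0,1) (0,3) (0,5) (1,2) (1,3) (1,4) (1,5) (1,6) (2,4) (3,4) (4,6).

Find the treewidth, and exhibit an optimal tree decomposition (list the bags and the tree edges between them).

Treewidth 2.
Bags: B1 = {1, 2, 4}  B2 = {1, 3, 4}  B3 = {0, 1, 3}  B4 = {0, 1, 5}  B5 = {1, 4, 6}
Tree: B1–B2, B2–B3, B3–B4, B2–B5

The largest bag has 3 vertices, giving width 2; this decomposition certifies tw(G) ≤ 2. For the lower bound, the 3 vertices {0, 1, 3} are pairwise adjacent, and any tree decomposition puts a clique entirely inside one bag — forcing width ≥ 2. Therefore the treewidth is 2.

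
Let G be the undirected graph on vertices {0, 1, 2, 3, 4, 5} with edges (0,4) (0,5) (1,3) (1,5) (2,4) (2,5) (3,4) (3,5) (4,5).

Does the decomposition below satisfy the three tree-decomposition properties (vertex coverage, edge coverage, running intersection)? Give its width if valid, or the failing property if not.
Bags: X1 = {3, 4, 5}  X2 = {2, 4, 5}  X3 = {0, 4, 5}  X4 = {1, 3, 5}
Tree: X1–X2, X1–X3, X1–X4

Vertex coverage: the bags together contain {0, 1, 2, 3, 4, 5}, the full vertex set. Edge coverage: each edge of G has both endpoints in at least one bag. Running intersection: for every vertex, the bags containing it form a connected subtree. All three properties hold, so this is a valid tree decomposition of width max|bag| − 1 = 2, and hence tw(G) ≤ 2.

Yes; width 2.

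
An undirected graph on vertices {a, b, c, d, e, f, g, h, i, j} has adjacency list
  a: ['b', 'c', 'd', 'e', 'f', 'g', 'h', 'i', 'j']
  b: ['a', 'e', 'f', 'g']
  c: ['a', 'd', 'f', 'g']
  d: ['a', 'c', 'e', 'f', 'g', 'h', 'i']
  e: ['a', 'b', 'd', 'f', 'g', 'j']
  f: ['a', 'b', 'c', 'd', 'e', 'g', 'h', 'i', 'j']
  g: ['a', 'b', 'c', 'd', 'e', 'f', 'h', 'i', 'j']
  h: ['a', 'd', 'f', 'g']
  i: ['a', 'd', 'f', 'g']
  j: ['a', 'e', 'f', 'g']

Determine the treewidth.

4

A width-4 tree decomposition is:
Bags: B1 = {a, d, f, g, i}  B2 = {a, d, e, f, g}  B3 = {a, d, f, g, h}  B4 = {a, c, d, f, g}  B5 = {a, b, e, f, g}  B6 = {a, e, f, g, j}
Tree: B1–B2, B2–B3, B2–B4, B2–B5, B5–B6
Each bag holds 5 vertices, so the decomposition has width 4, which upper-bounds the treewidth. On the other hand G contains the 5-clique {a, d, e, f, g}. A clique must lie in a single bag of any decomposition, so no decomposition can have width below 4. Hence tw(G) = 4 exactly.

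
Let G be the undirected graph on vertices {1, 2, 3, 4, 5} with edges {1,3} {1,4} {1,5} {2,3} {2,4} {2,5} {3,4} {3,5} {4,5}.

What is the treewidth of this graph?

3

A width-3 tree decomposition is:
Bags: B1 = {2, 3, 4, 5}  B2 = {1, 3, 4, 5}
Tree: B1–B2
Each bag holds 4 vertices, so the decomposition has width 3, which upper-bounds the treewidth. For the lower bound, the 4 vertices {1, 3, 4, 5} are pairwise adjacent, and any tree decomposition puts a clique entirely inside one bag — forcing width ≥ 3. Combining the bounds, tw(G) = 3.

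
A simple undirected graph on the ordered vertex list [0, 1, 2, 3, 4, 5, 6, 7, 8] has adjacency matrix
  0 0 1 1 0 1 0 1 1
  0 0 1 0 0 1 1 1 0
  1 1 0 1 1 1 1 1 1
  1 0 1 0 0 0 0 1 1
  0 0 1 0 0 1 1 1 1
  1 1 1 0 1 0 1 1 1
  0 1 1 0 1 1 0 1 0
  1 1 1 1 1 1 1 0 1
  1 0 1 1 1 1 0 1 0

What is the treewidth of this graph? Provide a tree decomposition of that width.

Treewidth 4.
One such decomposition:
Bags: B1 = {0, 2, 5, 7, 8}  B2 = {2, 4, 5, 7, 8}  B3 = {2, 4, 5, 6, 7}  B4 = {0, 2, 3, 7, 8}  B5 = {1, 2, 5, 6, 7}
Tree: B1–B2, B2–B3, B1–B4, B3–B5

Each bag holds 5 vertices, so the decomposition has width 4, which upper-bounds the treewidth. On the other hand G contains the 5-clique {0, 2, 3, 7, 8}. A clique must lie in a single bag of any decomposition, so no decomposition can have width below 4. Combining the bounds, tw(G) = 4.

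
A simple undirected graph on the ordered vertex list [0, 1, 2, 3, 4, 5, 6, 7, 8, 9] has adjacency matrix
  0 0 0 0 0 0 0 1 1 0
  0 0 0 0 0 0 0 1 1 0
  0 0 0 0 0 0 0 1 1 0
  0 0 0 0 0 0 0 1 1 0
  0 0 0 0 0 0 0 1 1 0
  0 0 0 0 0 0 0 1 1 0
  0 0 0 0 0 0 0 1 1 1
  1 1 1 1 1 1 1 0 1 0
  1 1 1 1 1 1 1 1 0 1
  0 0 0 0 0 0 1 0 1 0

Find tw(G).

A width-2 tree decomposition is:
Bags: B1 = {5, 7, 8}  B2 = {4, 7, 8}  B3 = {3, 7, 8}  B4 = {0, 7, 8}  B5 = {6, 7, 8}  B6 = {6, 8, 9}  B7 = {1, 7, 8}  B8 = {2, 7, 8}
Tree: B1–B2, B2–B3, B1–B4, B2–B5, B5–B6, B2–B7, B2–B8
The largest bag has 3 vertices, giving width 2; this decomposition certifies tw(G) ≤ 2. Conversely, {6, 8, 9} is a clique of size 3, and the vertices of any clique must share a bag in every tree decomposition; so some bag has ≥ 3 vertices and tw(G) ≥ 2. Combining the bounds, tw(G) = 2.

2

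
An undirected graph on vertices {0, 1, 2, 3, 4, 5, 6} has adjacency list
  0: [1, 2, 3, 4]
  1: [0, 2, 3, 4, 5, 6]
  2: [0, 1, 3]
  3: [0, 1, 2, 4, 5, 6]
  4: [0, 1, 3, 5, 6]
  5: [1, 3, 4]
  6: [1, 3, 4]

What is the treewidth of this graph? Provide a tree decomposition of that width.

Every bag has size at most 4, so the width is 4 − 1 = 3 and tw(G) ≤ 3. On the other hand G contains the 4-clique {0, 1, 2, 3}. A clique must lie in a single bag of any decomposition, so no decomposition can have width below 3. Therefore the treewidth is 3.

Treewidth 3.
Bags: B1 = {0, 1, 3, 4}  B2 = {1, 3, 4, 5}  B3 = {1, 3, 4, 6}  B4 = {0, 1, 2, 3}
Tree: B1–B2, B2–B3, B1–B4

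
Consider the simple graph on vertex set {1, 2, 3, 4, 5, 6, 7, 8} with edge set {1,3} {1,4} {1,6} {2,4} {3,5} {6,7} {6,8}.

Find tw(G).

1

A width-1 tree decomposition is:
Bags: B1 = {1, 3}  B2 = {1, 4}  B3 = {1, 6}  B4 = {6, 8}  B5 = {3, 5}  B6 = {6, 7}  B7 = {2, 4}
Tree: B1–B2, B1–B3, B3–B4, B1–B5, B4–B6, B2–B7
Each bag holds 2 vertices, so the decomposition has width 1, which upper-bounds the treewidth. G has an edge, so its treewidth is at least 1. The upper and lower bounds meet at 1, so that is the treewidth.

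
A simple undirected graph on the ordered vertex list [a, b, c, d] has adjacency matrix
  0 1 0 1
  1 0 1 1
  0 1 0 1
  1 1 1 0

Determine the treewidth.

A width-2 tree decomposition is:
Bags: B1 = {a, b, d}  B2 = {b, c, d}
Tree: B1–B2
The largest bag has 3 vertices, giving width 2; this decomposition certifies tw(G) ≤ 2. For the lower bound, the 3 vertices {b, c, d} are pairwise adjacent, and any tree decomposition puts a clique entirely inside one bag — forcing width ≥ 2. The upper and lower bounds meet at 2, so that is the treewidth.

2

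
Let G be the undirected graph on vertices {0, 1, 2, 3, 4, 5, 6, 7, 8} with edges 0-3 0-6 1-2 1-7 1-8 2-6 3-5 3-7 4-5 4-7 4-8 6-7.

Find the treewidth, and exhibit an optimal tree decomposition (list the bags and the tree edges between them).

Each bag holds 4 vertices, so the decomposition has width 3, which upper-bounds the treewidth. For the lower bound: the 4 vertex sets {0,3,5}, {6}, {7}, {1,2,4,8} are disjoint, each induces a connected subgraph, and every pair is joined by at least one edge of G. Contracting each set to a single vertex therefore yields K_{4} as a minor, and since treewidth is minor-monotone, tw(G) ≥ tw(K_{4}) = 3. Therefore the treewidth is 3.

Treewidth 3.
Bags: B1 = {0, 3, 5, 6}  B2 = {3, 5, 6, 7}  B3 = {4, 5, 6, 7}  B4 = {2, 4, 6, 7}  B5 = {1, 2, 4, 7}  B6 = {1, 2, 4, 8}
Tree: B1–B2, B2–B3, B3–B4, B4–B5, B5–B6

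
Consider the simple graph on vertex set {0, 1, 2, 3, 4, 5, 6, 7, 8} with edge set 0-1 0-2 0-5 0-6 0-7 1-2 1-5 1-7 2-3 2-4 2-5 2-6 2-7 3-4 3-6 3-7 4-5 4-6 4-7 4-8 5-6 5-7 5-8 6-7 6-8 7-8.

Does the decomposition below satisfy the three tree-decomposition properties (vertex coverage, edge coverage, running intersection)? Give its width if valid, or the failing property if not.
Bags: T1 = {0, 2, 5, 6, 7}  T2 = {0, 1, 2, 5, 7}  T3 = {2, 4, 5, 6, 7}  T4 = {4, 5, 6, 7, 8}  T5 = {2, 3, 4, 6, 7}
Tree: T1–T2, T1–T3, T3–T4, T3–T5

Vertex coverage: the bags together contain {0, 1, 2, 3, 4, 5, 6, 7, 8}, the full vertex set. Edge coverage: each edge of G has both endpoints in at least one bag. Running intersection: for every vertex, the bags containing it form a connected subtree. All three properties hold, so this is a valid tree decomposition of width max|bag| − 1 = 4, and hence tw(G) ≤ 4.

Yes; width 4.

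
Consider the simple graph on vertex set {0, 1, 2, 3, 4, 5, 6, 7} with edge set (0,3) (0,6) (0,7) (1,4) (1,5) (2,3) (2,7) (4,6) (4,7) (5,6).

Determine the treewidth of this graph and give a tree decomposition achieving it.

Treewidth 2.
One optimal decomposition is:
Bags: B1 = {1, 4, 5}  B2 = {4, 5, 6}  B3 = {4, 6, 7}  B4 = {0, 6, 7}  B5 = {0, 2, 7}  B6 = {0, 2, 3}
Tree: B1–B2, B2–B3, B3–B4, B4–B5, B5–B6

Every bag has size at most 3, so the width is 3 − 1 = 2 and tw(G) ≤ 2. The edges 1–5–6–4–1 form a cycle, so G is not a tree and its treewidth is at least 2. Therefore the treewidth is 2.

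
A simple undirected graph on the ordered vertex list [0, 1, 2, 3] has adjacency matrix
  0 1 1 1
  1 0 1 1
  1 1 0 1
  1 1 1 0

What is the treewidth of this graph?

3

A width-3 tree decomposition is:
Bags: B1 = {0, 1, 2, 3}
Tree: (single bag)
A single bag containing all 4 vertices is trivially a valid decomposition of width 3. On the other hand G contains the 4-clique {0, 1, 2, 3}. A clique must lie in a single bag of any decomposition, so no decomposition can have width below 3. Combining the bounds, tw(G) = 3.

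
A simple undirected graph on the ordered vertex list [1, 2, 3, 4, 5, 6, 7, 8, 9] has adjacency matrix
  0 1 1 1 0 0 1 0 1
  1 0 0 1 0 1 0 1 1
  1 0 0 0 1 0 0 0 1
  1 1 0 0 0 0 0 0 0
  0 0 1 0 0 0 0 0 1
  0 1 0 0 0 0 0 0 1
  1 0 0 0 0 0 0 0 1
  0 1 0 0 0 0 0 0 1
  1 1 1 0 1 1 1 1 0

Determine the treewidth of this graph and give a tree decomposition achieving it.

Treewidth 2.
One such decomposition:
Bags: B1 = {1, 3, 9}  B2 = {1, 2, 9}  B3 = {1, 7, 9}  B4 = {2, 8, 9}  B5 = {2, 6, 9}  B6 = {3, 5, 9}  B7 = {1, 2, 4}
Tree: B1–B2, B2–B3, B2–B4, B4–B5, B1–B6, B2–B7

The largest bag has 3 vertices, giving width 2; this decomposition certifies tw(G) ≤ 2. Conversely, {2, 8, 9} is a clique of size 3, and the vertices of any clique must share a bag in every tree decomposition; so some bag has ≥ 3 vertices and tw(G) ≥ 2. Therefore the treewidth is 2.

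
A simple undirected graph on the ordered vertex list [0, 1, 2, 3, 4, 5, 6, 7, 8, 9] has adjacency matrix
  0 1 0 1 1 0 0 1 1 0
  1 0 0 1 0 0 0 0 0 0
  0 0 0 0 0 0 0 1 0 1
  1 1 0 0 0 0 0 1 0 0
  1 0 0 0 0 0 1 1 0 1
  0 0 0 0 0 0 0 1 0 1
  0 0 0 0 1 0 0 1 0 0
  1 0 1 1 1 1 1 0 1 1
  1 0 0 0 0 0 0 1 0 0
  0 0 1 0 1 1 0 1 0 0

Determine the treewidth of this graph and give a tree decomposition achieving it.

Each bag holds 3 vertices, so the decomposition has width 2, which upper-bounds the treewidth. For the lower bound, the 3 vertices {0, 1, 3} are pairwise adjacent, and any tree decomposition puts a clique entirely inside one bag — forcing width ≥ 2. Hence tw(G) = 2 exactly.

Treewidth 2.
Bags: B1 = {4, 6, 7}  B2 = {4, 7, 9}  B3 = {0, 4, 7}  B4 = {0, 7, 8}  B5 = {0, 3, 7}  B6 = {0, 1, 3}  B7 = {5, 7, 9}  B8 = {2, 7, 9}
Tree: B1–B2, B1–B3, B3–B4, B3–B5, B5–B6, B2–B7, B7–B8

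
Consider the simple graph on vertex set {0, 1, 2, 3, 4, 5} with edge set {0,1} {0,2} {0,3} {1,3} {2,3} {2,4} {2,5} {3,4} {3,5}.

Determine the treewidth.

A width-2 tree decomposition is:
Bags: B1 = {0, 2, 3}  B2 = {2, 3, 5}  B3 = {2, 3, 4}  B4 = {0, 1, 3}
Tree: B1–B2, B1–B3, B1–B4
The largest bag has 3 vertices, giving width 2; this decomposition certifies tw(G) ≤ 2. For the lower bound, the 3 vertices {0, 1, 3} are pairwise adjacent, and any tree decomposition puts a clique entirely inside one bag — forcing width ≥ 2. Hence tw(G) = 2 exactly.

2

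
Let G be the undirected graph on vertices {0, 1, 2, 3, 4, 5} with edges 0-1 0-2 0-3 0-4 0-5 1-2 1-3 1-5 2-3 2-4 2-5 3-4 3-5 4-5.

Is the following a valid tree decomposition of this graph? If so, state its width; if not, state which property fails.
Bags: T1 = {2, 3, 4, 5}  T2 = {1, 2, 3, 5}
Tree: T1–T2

A tree decomposition must satisfy three properties: every vertex lies in some bag; for every edge, both endpoints lie together in some bag; and for every vertex, the bags containing it form a connected subtree. Here vertex 0 appears in no bag, so the decomposition is invalid.

No — vertex 0 appears in no bag.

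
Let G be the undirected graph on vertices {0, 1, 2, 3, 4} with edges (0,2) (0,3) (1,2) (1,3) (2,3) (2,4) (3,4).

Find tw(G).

2

A width-2 tree decomposition is:
Bags: B1 = {1, 2, 3}  B2 = {2, 3, 4}  B3 = {0, 2, 3}
Tree: B1–B2, B2–B3
Each bag holds 3 vertices, so the decomposition has width 2, which upper-bounds the treewidth. Conversely, {0, 2, 3} is a clique of size 3, and the vertices of any clique must share a bag in every tree decomposition; so some bag has ≥ 3 vertices and tw(G) ≥ 2. The upper and lower bounds meet at 2, so that is the treewidth.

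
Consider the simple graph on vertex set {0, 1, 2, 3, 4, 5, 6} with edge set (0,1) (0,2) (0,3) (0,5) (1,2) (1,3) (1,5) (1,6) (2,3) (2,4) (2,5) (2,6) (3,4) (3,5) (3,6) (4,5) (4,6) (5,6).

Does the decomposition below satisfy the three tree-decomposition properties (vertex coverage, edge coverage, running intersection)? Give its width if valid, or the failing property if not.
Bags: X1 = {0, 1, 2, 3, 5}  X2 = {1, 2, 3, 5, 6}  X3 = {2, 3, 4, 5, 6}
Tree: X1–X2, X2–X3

Every vertex of G appears in some bag (union = {0, 1, 2, 3, 4, 5, 6}); every edge is covered by a bag; and for each vertex v the set of bags containing v is connected in the bag tree. The decomposition is therefore valid. The largest bag has 5 vertices, so the width is 4.

Yes; width 4.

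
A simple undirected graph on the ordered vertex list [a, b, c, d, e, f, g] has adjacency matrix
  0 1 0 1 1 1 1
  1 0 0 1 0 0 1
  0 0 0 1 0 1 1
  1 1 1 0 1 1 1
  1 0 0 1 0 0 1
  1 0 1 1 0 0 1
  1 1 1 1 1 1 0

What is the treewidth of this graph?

A width-3 tree decomposition is:
Bags: B1 = {a, b, d, g}  B2 = {a, d, e, g}  B3 = {a, d, f, g}  B4 = {c, d, f, g}
Tree: B1–B2, B2–B3, B3–B4
Every bag has size at most 4, so the width is 4 − 1 = 3 and tw(G) ≤ 3. For the lower bound, the 4 vertices {c, d, f, g} are pairwise adjacent, and any tree decomposition puts a clique entirely inside one bag — forcing width ≥ 3. The upper and lower bounds meet at 3, so that is the treewidth.

3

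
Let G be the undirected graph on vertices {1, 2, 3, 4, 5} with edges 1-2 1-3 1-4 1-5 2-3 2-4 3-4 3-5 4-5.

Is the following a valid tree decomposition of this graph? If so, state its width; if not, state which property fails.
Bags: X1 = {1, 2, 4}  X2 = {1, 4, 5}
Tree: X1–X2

A tree decomposition must satisfy three properties: every vertex lies in some bag; for every edge, both endpoints lie together in some bag; and for every vertex, the bags containing it form a connected subtree. Here vertex 3 appears in no bag, so the decomposition is invalid.

No — vertex 3 appears in no bag.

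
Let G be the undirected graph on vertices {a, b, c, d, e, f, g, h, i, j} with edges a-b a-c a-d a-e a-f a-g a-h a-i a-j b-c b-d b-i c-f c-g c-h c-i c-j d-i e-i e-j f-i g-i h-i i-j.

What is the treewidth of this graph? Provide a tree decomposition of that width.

Every bag has size at most 4, so the width is 4 − 1 = 3 and tw(G) ≤ 3. Conversely, {a, b, d, i} is a clique of size 4, and the vertices of any clique must share a bag in every tree decomposition; so some bag has ≥ 4 vertices and tw(G) ≥ 3. The upper and lower bounds meet at 3, so that is the treewidth.

Treewidth 3.
One such decomposition:
Bags: B1 = {a, c, h, i}  B2 = {a, c, i, j}  B3 = {a, c, f, i}  B4 = {a, e, i, j}  B5 = {a, b, c, i}  B6 = {a, c, g, i}  B7 = {a, b, d, i}
Tree: B1–B2, B1–B3, B2–B4, B1–B5, B1–B6, B5–B7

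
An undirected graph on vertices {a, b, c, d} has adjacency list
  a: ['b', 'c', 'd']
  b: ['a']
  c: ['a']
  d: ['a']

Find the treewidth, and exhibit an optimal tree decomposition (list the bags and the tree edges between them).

Treewidth 1.
Bags: B1 = {a, d}  B2 = {a, c}  B3 = {a, b}
Tree: B1–B2, B2–B3

Every bag has size at most 2, so the width is 2 − 1 = 1 and tw(G) ≤ 1. G has an edge, so its treewidth is at least 1. The upper and lower bounds meet at 1, so that is the treewidth.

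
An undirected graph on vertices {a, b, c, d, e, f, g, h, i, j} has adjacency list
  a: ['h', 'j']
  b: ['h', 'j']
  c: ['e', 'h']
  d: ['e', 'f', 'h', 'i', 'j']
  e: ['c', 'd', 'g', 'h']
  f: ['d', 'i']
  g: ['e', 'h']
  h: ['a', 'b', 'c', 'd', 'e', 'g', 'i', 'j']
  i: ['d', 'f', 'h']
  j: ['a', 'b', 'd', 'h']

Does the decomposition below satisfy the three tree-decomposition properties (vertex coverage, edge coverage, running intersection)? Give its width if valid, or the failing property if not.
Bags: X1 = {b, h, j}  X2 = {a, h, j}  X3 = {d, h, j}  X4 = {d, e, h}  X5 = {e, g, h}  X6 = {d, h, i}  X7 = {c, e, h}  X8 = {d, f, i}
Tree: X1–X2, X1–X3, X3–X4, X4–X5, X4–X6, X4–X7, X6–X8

Every vertex of G appears in some bag (union = {a, b, c, d, e, f, g, h, i, j}); every edge is covered by a bag; and for each vertex v the set of bags containing v is connected in the bag tree. The decomposition is therefore valid. The largest bag has 3 vertices, so the width is 2.

Yes; width 2.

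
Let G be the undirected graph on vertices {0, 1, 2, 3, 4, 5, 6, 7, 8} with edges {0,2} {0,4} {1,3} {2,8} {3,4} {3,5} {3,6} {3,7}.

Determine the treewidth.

A width-1 tree decomposition is:
Bags: B1 = {3, 6}  B2 = {3, 7}  B3 = {3, 5}  B4 = {3, 4}  B5 = {1, 3}  B6 = {0, 4}  B7 = {0, 2}  B8 = {2, 8}
Tree: B1–B2, B1–B3, B2–B4, B2–B5, B4–B6, B6–B7, B7–B8
The largest bag has 2 vertices, giving width 1; this decomposition certifies tw(G) ≤ 1. Any graph with an edge has treewidth ≥ 1, and G has the edge 6–3. The upper and lower bounds meet at 1, so that is the treewidth.

1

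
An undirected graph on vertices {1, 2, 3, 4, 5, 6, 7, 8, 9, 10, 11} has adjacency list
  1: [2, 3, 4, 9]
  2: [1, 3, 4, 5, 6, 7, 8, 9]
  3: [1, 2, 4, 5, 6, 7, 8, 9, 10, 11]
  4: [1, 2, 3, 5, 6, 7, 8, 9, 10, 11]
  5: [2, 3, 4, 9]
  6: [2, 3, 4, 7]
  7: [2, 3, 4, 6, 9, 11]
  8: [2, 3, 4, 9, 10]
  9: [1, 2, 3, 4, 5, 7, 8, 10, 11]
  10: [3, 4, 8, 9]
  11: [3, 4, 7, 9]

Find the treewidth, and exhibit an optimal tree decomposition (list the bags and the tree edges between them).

Treewidth 4.
One optimal decomposition is:
Bags: B1 = {2, 3, 4, 7, 9}  B2 = {2, 3, 4, 6, 7}  B3 = {3, 4, 7, 9, 11}  B4 = {2, 3, 4, 8, 9}  B5 = {3, 4, 8, 9, 10}  B6 = {2, 3, 4, 5, 9}  B7 = {1, 2, 3, 4, 9}
Tree: B1–B2, B1–B3, B1–B4, B4–B5, B4–B6, B6–B7

Every bag has size at most 5, so the width is 5 − 1 = 4 and tw(G) ≤ 4. Conversely, {3, 4, 7, 9, 11} is a clique of size 5, and the vertices of any clique must share a bag in every tree decomposition; so some bag has ≥ 5 vertices and tw(G) ≥ 4. Hence tw(G) = 4 exactly.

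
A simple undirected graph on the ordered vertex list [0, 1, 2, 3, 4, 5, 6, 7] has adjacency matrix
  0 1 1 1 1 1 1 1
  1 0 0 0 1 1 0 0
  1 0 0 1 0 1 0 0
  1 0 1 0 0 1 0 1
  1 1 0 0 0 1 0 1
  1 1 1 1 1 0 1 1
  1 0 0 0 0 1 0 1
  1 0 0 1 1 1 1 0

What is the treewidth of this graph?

A width-3 tree decomposition is:
Bags: B1 = {0, 2, 3, 5}  B2 = {0, 3, 5, 7}  B3 = {0, 5, 6, 7}  B4 = {0, 4, 5, 7}  B5 = {0, 1, 4, 5}
Tree: B1–B2, B2–B3, B3–B4, B4–B5
The largest bag has 4 vertices, giving width 3; this decomposition certifies tw(G) ≤ 3. On the other hand G contains the 4-clique {0, 1, 4, 5}. A clique must lie in a single bag of any decomposition, so no decomposition can have width below 3. Hence tw(G) = 3 exactly.

3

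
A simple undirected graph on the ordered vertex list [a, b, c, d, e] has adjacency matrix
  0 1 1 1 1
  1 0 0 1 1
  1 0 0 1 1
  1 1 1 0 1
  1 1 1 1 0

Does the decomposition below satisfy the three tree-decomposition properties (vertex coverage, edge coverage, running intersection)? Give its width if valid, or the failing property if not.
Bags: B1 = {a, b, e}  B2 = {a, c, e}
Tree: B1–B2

A tree decomposition must satisfy three properties: every vertex lies in some bag; for every edge, both endpoints lie together in some bag; and for every vertex, the bags containing it form a connected subtree. Here vertex d appears in no bag, so the decomposition is invalid.

No — vertex d appears in no bag.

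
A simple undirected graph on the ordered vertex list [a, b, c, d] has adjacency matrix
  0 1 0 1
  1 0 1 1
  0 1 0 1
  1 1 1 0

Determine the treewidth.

2

A width-2 tree decomposition is:
Bags: B1 = {b, c, d}  B2 = {a, b, d}
Tree: B1–B2
Every bag has size at most 3, so the width is 3 − 1 = 2 and tw(G) ≤ 2. For the lower bound, the 3 vertices {b, c, d} are pairwise adjacent, and any tree decomposition puts a clique entirely inside one bag — forcing width ≥ 2. Hence tw(G) = 2 exactly.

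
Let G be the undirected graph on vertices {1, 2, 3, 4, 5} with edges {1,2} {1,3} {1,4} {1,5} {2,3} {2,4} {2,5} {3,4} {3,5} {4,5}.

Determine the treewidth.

4

A width-4 tree decomposition is:
Bags: B1 = {1, 2, 3, 4, 5}
Tree: (single bag)
With just one bag of size 5, the width is 5 − 1 = 4, so tw(G) ≤ 4. For the lower bound, the 5 vertices {1, 2, 3, 4, 5} are pairwise adjacent, and any tree decomposition puts a clique entirely inside one bag — forcing width ≥ 4. Hence tw(G) = 4 exactly.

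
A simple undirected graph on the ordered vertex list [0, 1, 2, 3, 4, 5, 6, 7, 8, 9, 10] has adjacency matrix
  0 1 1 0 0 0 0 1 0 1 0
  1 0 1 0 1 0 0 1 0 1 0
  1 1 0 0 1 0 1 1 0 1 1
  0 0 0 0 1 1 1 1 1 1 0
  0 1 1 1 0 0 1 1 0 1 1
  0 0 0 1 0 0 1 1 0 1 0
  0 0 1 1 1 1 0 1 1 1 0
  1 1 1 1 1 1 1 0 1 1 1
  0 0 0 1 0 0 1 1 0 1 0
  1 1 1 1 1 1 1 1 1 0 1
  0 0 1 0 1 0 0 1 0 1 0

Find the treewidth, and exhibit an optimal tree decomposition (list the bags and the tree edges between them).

Treewidth 4.
Bags: B1 = {3, 5, 6, 7, 9}  B2 = {3, 6, 7, 8, 9}  B3 = {3, 4, 6, 7, 9}  B4 = {2, 4, 6, 7, 9}  B5 = {1, 2, 4, 7, 9}  B6 = {0, 1, 2, 7, 9}  B7 = {2, 4, 7, 9, 10}
Tree: B1–B2, B2–B3, B3–B4, B4–B5, B5–B6, B4–B7

The largest bag has 5 vertices, giving width 4; this decomposition certifies tw(G) ≤ 4. On the other hand G contains the 5-clique {3, 6, 7, 8, 9}. A clique must lie in a single bag of any decomposition, so no decomposition can have width below 4. Therefore the treewidth is 4.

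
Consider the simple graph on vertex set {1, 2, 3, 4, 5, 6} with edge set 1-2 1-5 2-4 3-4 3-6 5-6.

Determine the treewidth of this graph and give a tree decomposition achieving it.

Every bag has size at most 3, so the width is 3 − 1 = 2 and tw(G) ≤ 2. Since 6–5–1–2–4–3–6 is a cycle in G, G is not acyclic. Forests are exactly the graphs of treewidth ≤ 1, so tw(G) ≥ 2. Combining the bounds, tw(G) = 2.

Treewidth 2.
Bags: B1 = {1, 5, 6}  B2 = {1, 2, 6}  B3 = {2, 4, 6}  B4 = {3, 4, 6}
Tree: B1–B2, B2–B3, B3–B4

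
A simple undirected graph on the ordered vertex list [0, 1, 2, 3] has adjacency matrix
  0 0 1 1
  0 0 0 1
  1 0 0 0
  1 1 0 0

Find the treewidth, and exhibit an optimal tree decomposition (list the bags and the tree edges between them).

The largest bag has 2 vertices, giving width 1; this decomposition certifies tw(G) ≤ 1. Since G has at least one edge (e.g. 2–0), it is not an edgeless graph, so tw(G) ≥ 1. The upper and lower bounds meet at 1, so that is the treewidth.

Treewidth 1.
One such decomposition:
Bags: B1 = {0, 2}  B2 = {0, 3}  B3 = {1, 3}
Tree: B1–B2, B2–B3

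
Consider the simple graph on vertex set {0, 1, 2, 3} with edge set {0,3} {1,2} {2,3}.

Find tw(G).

1

A width-1 tree decomposition is:
Bags: B1 = {2, 3}  B2 = {1, 2}  B3 = {0, 3}
Tree: B1–B2, B1–B3
The largest bag has 2 vertices, giving width 1; this decomposition certifies tw(G) ≤ 1. G has an edge, so its treewidth is at least 1. Hence tw(G) = 1 exactly.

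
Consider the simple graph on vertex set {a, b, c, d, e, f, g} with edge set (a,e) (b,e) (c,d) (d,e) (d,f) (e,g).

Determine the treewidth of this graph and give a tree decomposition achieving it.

Treewidth 1.
Bags: B1 = {d, f}  B2 = {d, e}  B3 = {c, d}  B4 = {e, g}  B5 = {a, e}  B6 = {b, e}
Tree: B1–B2, B1–B3, B2–B4, B4–B5, B5–B6

The largest bag has 2 vertices, giving width 1; this decomposition certifies tw(G) ≤ 1. Since G has at least one edge (e.g. f–d), it is not an edgeless graph, so tw(G) ≥ 1. The upper and lower bounds meet at 1, so that is the treewidth.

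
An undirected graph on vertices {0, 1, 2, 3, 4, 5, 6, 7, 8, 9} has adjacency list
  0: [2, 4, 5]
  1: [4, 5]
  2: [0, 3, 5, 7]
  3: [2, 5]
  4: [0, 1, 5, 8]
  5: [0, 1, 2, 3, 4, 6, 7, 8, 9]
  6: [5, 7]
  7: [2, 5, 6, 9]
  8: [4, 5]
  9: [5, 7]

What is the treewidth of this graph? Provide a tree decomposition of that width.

Treewidth 2.
One such decomposition:
Bags: B1 = {2, 5, 7}  B2 = {0, 2, 5}  B3 = {2, 3, 5}  B4 = {0, 4, 5}  B5 = {5, 6, 7}  B6 = {5, 7, 9}  B7 = {1, 4, 5}  B8 = {4, 5, 8}
Tree: B1–B2, B1–B3, B2–B4, B1–B5, B1–B6, B4–B7, B7–B8

The largest bag has 3 vertices, giving width 2; this decomposition certifies tw(G) ≤ 2. Conversely, {1, 4, 5} is a clique of size 3, and the vertices of any clique must share a bag in every tree decomposition; so some bag has ≥ 3 vertices and tw(G) ≥ 2. Hence tw(G) = 2 exactly.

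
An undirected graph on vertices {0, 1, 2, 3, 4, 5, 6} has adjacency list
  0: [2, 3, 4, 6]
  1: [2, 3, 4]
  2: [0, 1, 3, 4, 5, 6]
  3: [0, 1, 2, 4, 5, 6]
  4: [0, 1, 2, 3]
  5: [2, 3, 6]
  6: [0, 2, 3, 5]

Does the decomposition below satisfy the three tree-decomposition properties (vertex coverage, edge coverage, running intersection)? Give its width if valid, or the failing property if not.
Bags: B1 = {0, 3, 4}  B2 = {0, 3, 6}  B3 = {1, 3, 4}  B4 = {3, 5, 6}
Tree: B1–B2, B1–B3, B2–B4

No — vertex 2 appears in no bag.

A tree decomposition must satisfy three properties: every vertex lies in some bag; for every edge, both endpoints lie together in some bag; and for every vertex, the bags containing it form a connected subtree. Here vertex 2 appears in no bag, so the decomposition is invalid.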